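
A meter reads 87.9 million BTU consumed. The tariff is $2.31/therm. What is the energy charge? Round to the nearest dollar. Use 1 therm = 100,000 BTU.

87.9 million BTU × (10 therm/million BTU) = 879 therm
Cost = 879 therm × $2.31/therm = $2,030.49 ≈ $2030

$2030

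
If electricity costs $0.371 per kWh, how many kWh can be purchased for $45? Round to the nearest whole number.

$45 / $0.371 per kWh = 121.3 kWh

121 kWh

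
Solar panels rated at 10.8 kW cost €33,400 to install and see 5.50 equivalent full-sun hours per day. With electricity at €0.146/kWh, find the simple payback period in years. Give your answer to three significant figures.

10.6 years

Daily generation = 10.8 kW × 5.50 h = 59.4 kWh
Annual generation = 59.4 × 365 = 21681 kWh
Annual savings = 21681 × €0.146 = €3,165.43
Payback = €33,400 / €3,165.43 = 10.6 years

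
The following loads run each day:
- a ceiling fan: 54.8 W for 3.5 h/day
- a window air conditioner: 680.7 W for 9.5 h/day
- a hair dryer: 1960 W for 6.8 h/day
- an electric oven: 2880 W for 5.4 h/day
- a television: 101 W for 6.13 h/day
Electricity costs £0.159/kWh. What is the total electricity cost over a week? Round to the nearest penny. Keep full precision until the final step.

£40.24

ceiling fan: 54.8 W × 3.5 h × 7 d = 1,343 Wh = 1.343 kWh
window air conditioner: 680.7 W × 9.5 h × 7 d = 45,267 Wh = 45.27 kWh
hair dryer: 1960 W × 6.8 h × 7 d = 93,296 Wh = 93.3 kWh
electric oven: 2880 W × 5.4 h × 7 d = 108,864 Wh = 108.9 kWh
television: 101 W × 6.13 h × 7 d = 4,334 Wh = 4.334 kWh
Total energy = 1.343 + 45.27 + 93.3 + 108.9 + 4.334 = 253.1 kWh
Cost = 253.1 kWh × £0.159 = £40.24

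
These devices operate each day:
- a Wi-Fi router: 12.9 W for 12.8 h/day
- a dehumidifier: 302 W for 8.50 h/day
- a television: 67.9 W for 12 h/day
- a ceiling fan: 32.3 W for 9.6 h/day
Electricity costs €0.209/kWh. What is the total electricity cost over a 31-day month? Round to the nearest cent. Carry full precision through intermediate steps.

Wi-Fi router: 12.9 W × 12.8 h × 31 d = 5,119 Wh = 5.119 kWh
dehumidifier: 302 W × 8.50 h × 31 d = 79,577 Wh = 79.58 kWh
television: 67.9 W × 12 h × 31 d = 25,259 Wh = 25.26 kWh
ceiling fan: 32.3 W × 9.6 h × 31 d = 9,612 Wh = 9.612 kWh
Total energy = 5.119 + 79.58 + 25.26 + 9.612 = 119.6 kWh
Cost = 119.6 kWh × €0.209 = €24.99

€24.99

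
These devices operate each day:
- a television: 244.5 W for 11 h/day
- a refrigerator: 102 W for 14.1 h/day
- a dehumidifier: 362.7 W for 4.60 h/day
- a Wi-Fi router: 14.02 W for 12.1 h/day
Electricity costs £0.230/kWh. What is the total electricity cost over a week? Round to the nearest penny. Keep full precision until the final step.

£9.60

television: 244.5 W × 11 h × 7 d = 18,826 Wh = 18.83 kWh
refrigerator: 102 W × 14.1 h × 7 d = 10,067 Wh = 10.07 kWh
dehumidifier: 362.7 W × 4.60 h × 7 d = 11,679 Wh = 11.68 kWh
Wi-Fi router: 14.02 W × 12.1 h × 7 d = 1,187 Wh = 1.187 kWh
Total energy = 18.83 + 10.07 + 11.68 + 1.187 = 41.76 kWh
Cost = 41.76 kWh × £0.230 = £9.60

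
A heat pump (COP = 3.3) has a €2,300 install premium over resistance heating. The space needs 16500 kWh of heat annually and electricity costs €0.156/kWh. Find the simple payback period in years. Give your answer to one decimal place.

Resistance: 16500 kWh × €0.156 = €2,574.00/yr
Heat pump: 16500 / 3.3 = 5000 kWh in → × €0.156 = €780.00/yr
Annual savings = €1,794.00
Payback = €2,300 / €1,794.00 = 1.28 years

1.3 years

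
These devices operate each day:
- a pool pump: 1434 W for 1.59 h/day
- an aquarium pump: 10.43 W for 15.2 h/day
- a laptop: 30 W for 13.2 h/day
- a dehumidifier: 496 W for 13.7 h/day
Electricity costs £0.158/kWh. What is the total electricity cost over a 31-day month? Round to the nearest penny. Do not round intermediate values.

£47.17

pool pump: 1434 W × 1.59 h × 31 d = 70,682 Wh = 70.68 kWh
aquarium pump: 10.43 W × 15.2 h × 31 d = 4,915 Wh = 4.915 kWh
laptop: 30 W × 13.2 h × 31 d = 12,276 Wh = 12.28 kWh
dehumidifier: 496 W × 13.7 h × 31 d = 210,651 Wh = 210.7 kWh
Total energy = 70.68 + 4.915 + 12.28 + 210.7 = 298.5 kWh
Cost = 298.5 kWh × £0.158 = £47.17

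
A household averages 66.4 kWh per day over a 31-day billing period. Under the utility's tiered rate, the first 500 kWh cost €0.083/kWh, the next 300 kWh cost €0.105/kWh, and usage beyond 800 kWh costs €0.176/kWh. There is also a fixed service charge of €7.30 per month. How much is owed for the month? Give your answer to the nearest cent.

Usage = 66.4 kWh/day × 31 days = 2058.4 kWh
First 500 kWh × €0.083 = €41.50
Next 300 kWh × €0.105 = €31.50
Remaining 1258.4 kWh × €0.176 = €221.48
Energy charge = €294.48; + service €7.30 = €301.78

€301.78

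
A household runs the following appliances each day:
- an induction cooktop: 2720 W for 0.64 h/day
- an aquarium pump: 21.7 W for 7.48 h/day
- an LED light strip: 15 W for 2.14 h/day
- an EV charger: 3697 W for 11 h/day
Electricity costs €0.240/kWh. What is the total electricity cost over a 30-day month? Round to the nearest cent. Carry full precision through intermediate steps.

induction cooktop: 2720 W × 0.64 h × 30 d = 52,224 Wh = 52.22 kWh
aquarium pump: 21.7 W × 7.48 h × 30 d = 4,869 Wh = 4.869 kWh
LED light strip: 15 W × 2.14 h × 30 d = 963 Wh = 0.963 kWh
EV charger: 3697 W × 11 h × 30 d = 1,220,010 Wh = 1,220 kWh
Total energy = 52.22 + 4.869 + 0.963 + 1,220 = 1,278 kWh
Cost = 1,278 kWh × €0.240 = €306.74

€306.74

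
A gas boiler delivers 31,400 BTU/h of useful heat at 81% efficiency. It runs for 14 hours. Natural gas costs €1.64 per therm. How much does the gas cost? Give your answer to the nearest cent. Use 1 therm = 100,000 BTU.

Heat delivered = 31,400 BTU/h × 14 h = 439,600 BTU
Gas input = 439,600 / 0.81 = 542,716 BTU
= 542,716 / 100,000 = 5.427 therm
Cost = 5.427 × €1.64/therm = €8.90

€8.90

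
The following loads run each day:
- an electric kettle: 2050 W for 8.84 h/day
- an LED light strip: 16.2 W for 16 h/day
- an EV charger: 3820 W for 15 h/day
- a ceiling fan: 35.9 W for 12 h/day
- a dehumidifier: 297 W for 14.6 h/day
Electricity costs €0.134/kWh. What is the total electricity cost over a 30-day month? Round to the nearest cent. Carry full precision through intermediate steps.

€323.40

electric kettle: 2050 W × 8.84 h × 30 d = 543,660 Wh = 543.7 kWh
LED light strip: 16.2 W × 16 h × 30 d = 7,776 Wh = 7.776 kWh
EV charger: 3820 W × 15 h × 30 d = 1,719,000 Wh = 1,719 kWh
ceiling fan: 35.9 W × 12 h × 30 d = 12,924 Wh = 12.92 kWh
dehumidifier: 297 W × 14.6 h × 30 d = 130,086 Wh = 130.1 kWh
Total energy = 543.7 + 7.776 + 1,719 + 12.92 + 130.1 = 2,413 kWh
Cost = 2,413 kWh × €0.134 = €323.40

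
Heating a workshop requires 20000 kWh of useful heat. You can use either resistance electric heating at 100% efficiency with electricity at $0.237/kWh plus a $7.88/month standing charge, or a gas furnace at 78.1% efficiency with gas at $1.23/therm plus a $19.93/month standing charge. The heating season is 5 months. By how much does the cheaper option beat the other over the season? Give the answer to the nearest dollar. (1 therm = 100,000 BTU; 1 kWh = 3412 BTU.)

$3605

Heat load = 20000 kWh × 3412 = 68,240,000 BTU
Gas: input = 68,240,000 / 0.781 = 87,375,160 BTU = 873.8 therm → 873.8 × $1.23 = $1,074.71; + 5 × $19.93 standing = $1,174.36
Electric: 68,240,000 BTU / 3412 = 20,000 kWh → × $0.237 = $4,740.00; + 5 × $7.88 standing = $4,779.40
Difference = |$1,174.36 − $4,779.40| = $3,605.04 ≈ $3605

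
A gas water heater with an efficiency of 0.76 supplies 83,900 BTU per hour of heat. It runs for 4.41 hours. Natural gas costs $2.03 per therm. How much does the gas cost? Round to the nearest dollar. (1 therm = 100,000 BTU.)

$10

Heat delivered = 83,900 BTU/h × 4.41 h = 369,999 BTU
Gas input = 369,999 / 0.76 = 486,841 BTU
= 486,841 / 100,000 = 4.868 therm
Cost = 4.868 × $2.03/therm = $9.88 ≈ $10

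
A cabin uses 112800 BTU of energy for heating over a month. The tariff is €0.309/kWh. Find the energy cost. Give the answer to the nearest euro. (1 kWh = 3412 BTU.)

112800 BTU × (0.00029308 kWh/BTU) = 33.06 kWh
Cost = 33.06 kWh × €0.309/kWh = €10.22 ≈ €10

€10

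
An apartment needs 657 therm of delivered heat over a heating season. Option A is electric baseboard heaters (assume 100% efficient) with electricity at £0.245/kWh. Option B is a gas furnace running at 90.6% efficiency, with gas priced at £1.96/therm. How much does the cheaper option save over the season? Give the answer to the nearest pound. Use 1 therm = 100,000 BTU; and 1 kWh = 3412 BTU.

£3296

Heat load = 657 therm × 100,000 = 65,700,000 BTU
Gas: input = 65,700,000 / 0.906 = 72,516,556 BTU = 725.2 therm → 725.2 × £1.96 = £1,421.32
Electric: 65,700,000 BTU / 3412 = 19,260 kWh → × £0.245 = £4,717.61
Difference = |£1,421.32 − £4,717.61| = £3,296.29 ≈ £3296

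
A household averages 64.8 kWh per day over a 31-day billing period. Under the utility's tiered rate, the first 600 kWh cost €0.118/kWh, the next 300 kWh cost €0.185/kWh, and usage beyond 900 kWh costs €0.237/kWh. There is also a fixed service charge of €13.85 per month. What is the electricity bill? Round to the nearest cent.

€402.94

Usage = 64.8 kWh/day × 31 days = 2008.8 kWh
First 600 kWh × €0.118 = €70.80
Next 300 kWh × €0.185 = €55.50
Remaining 1108.8 kWh × €0.237 = €262.79
Energy charge = €389.09; + service €13.85 = €402.94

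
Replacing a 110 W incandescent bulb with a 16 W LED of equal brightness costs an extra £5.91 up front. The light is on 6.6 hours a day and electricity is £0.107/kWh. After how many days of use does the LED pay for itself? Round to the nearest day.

Power saved = 110 − 16 = 94 W
Daily energy saved = 94 W × 6.6 h = 620.4 Wh = 0.6204 kWh
Daily savings = 0.6204 × £0.107 = £0.0664
Payback = £5.91 / £0.0664 per day = 89.03 days

89 days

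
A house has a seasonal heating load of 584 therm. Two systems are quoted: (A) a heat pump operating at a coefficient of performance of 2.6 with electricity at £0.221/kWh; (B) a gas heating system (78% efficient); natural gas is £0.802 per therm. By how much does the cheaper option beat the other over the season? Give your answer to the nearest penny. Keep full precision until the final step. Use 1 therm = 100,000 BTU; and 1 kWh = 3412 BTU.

£854.39

Heat load = 584 therm × 100,000 = 58,400,000 BTU
Gas: input = 58,400,000 / 0.78 = 74,871,795 BTU = 748.7 therm → 748.7 × £0.802 = £600.47
Heat pump: 58,400,000 BTU / 3412 = 17,120 kWh heat; / 2.6 = 6,583 kWh in → × £0.221 = £1,454.87
Difference = |£600.47 − £1,454.87| = £854.39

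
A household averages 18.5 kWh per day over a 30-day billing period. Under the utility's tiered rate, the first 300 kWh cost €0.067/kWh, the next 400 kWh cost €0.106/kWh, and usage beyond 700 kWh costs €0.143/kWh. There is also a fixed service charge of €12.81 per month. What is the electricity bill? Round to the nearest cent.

Usage = 18.5 kWh/day × 30 days = 555 kWh
First 300 kWh × €0.067 = €20.10
Next 255 kWh × €0.106 = €27.03
Remaining tier: 0 kWh (not reached)
Energy charge = €47.13; + service €12.81 = €59.94

€59.94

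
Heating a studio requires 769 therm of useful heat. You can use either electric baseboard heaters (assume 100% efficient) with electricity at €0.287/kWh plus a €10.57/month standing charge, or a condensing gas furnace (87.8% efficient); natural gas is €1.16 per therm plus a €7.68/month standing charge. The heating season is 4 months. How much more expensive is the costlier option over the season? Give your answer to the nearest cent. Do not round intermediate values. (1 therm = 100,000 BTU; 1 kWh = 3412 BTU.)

€5464.00

Heat load = 769 therm × 100,000 = 76,900,000 BTU
Gas: input = 76,900,000 / 0.878 = 87,585,421 BTU = 875.9 therm → 875.9 × €1.16 = €1,015.99; + 4 × €7.68 standing = €1,046.71
Electric: 76,900,000 BTU / 3412 = 22,540 kWh → × €0.287 = €6,468.43; + 4 × €10.57 standing = €6,510.71
Difference = |€1,046.71 − €6,510.71| = €5,464.00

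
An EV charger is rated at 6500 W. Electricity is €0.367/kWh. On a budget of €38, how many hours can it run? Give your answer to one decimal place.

Energy budget = €38 / €0.367 per kWh = 103.5 kWh = 103,542 Wh
Runtime = 103,542 Wh / 6500 W = 15.93 h

15.9 h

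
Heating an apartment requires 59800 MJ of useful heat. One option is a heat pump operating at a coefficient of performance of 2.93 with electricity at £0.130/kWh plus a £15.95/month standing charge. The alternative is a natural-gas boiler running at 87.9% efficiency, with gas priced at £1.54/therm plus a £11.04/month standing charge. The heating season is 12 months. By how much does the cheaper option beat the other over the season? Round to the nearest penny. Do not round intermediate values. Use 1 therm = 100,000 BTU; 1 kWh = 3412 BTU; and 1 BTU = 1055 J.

£197.07

Heat load = 59800 MJ = 59,800,000,000 J / 1055 = 56,682,464 BTU
Gas: input = 56,682,464 / 0.879 = 64,485,170 BTU = 644.9 therm → 644.9 × £1.54 = £993.07; + 12 × £11.04 standing = £1,125.55
Heat pump: 56,682,464 BTU / 3412 = 16,610 kWh heat; / 2.93 = 5,670 kWh in → × £0.130 = £737.08; + 12 × £15.95 standing = £928.48
Difference = |£1,125.55 − £928.48| = £197.07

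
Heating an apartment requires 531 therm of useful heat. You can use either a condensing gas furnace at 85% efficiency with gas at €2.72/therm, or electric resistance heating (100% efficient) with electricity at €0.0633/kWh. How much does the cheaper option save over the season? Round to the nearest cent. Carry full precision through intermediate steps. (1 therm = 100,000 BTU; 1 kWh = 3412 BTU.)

€714.08

Heat load = 531 therm × 100,000 = 53,100,000 BTU
Gas: input = 53,100,000 / 0.85 = 62,470,588 BTU = 624.7 therm → 624.7 × €2.72 = €1,699.20
Electric: 53,100,000 BTU / 3412 = 15,560 kWh → × €0.0633 = €985.12
Difference = |€1,699.20 − €985.12| = €714.08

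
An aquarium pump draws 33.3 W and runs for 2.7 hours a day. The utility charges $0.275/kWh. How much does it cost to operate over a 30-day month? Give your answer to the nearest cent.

$0.74

Energy = 33.3 W × 2.7 h/day × 30 days = 2,697 Wh = 2.697 kWh
Cost = 2.697 kWh × $0.275/kWh = $0.74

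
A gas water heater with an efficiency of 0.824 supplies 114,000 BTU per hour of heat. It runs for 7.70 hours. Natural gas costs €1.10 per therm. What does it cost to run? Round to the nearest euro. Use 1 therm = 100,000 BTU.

Heat delivered = 114,000 BTU/h × 7.70 h = 877,800 BTU
Gas input = 877,800 / 0.824 = 1,065,291 BTU
= 1,065,291 / 100,000 = 10.65 therm
Cost = 10.65 × €1.10/therm = €11.72 ≈ €12

€12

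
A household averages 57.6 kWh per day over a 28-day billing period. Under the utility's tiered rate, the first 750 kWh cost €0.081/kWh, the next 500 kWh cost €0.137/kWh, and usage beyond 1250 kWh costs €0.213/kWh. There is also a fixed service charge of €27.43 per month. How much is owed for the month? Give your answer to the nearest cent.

€233.96

Usage = 57.6 kWh/day × 28 days = 1612.8 kWh
First 750 kWh × €0.081 = €60.75
Next 500 kWh × €0.137 = €68.50
Remaining 362.8 kWh × €0.213 = €77.28
Energy charge = €206.53; + service €27.43 = €233.96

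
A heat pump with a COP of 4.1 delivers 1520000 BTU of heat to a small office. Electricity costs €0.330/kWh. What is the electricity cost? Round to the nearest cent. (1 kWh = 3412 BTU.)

€35.86

Heat delivered = 1,520,000 BTU / 3412 = 445.5 kWh
Electrical input = 445.5 kWh / 4.1 = 108.7 kWh
Cost = 108.7 × €0.330/kWh = €35.86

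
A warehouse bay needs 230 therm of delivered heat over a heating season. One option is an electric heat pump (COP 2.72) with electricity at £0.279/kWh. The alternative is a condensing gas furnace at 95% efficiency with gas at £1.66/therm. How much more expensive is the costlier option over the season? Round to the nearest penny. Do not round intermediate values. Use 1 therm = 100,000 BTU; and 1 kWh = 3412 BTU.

£289.54

Heat load = 230 therm × 100,000 = 23,000,000 BTU
Gas: input = 23,000,000 / 0.95 = 24,210,526 BTU = 242.1 therm → 242.1 × £1.66 = £401.89
Heat pump: 23,000,000 BTU / 3412 = 6,741 kWh heat; / 2.72 = 2,478 kWh in → × £0.279 = £691.44
Difference = |£401.89 − £691.44| = £289.54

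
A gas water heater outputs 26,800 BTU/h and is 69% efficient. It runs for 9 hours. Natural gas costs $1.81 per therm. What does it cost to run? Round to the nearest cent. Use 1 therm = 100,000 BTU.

$6.33

Heat delivered = 26,800 BTU/h × 9 h = 241,200 BTU
Gas input = 241,200 / 0.69 = 349,565 BTU
= 349,565 / 100,000 = 3.496 therm
Cost = 3.496 × $1.81/therm = $6.33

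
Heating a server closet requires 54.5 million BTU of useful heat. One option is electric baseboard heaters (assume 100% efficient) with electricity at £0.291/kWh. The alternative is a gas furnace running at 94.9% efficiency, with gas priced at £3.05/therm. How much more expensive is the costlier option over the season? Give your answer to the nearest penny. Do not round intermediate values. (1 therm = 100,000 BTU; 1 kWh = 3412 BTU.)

£2896.57

Heat load = 54.5 × 10⁶ BTU = 54,500,000 BTU
Gas: input = 54,500,000 / 0.949 = 57,428,872 BTU = 574.3 therm → 574.3 × £3.05 = £1,751.58
Electric: 54,500,000 BTU / 3412 = 15,970 kWh → × £0.291 = £4,648.15
Difference = |£1,751.58 − £4,648.15| = £2,896.57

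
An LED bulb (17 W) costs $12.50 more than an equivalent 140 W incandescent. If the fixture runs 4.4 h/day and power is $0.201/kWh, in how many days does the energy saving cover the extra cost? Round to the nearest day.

Power saved = 140 − 17 = 123 W
Daily energy saved = 123 W × 4.4 h = 541.2 Wh = 0.5412 kWh
Daily savings = 0.5412 × $0.201 = $0.1088
Payback = $12.50 / $0.1088 per day = 114.9 days

115 days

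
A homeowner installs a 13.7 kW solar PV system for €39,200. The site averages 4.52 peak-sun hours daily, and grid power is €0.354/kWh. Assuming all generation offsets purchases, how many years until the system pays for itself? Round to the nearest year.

5 years

Daily generation = 13.7 kW × 4.52 h = 61.92 kWh
Annual generation = 61.92 × 365 = 22602 kWh
Annual savings = 22602 × €0.354 = €8,001.20
Payback = €39,200 / €8,001.20 = 4.9 years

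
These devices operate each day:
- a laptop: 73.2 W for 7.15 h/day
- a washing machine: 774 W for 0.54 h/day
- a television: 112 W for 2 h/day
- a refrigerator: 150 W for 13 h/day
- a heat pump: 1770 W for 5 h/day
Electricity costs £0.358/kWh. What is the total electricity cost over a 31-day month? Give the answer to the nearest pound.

£133

laptop: 73.2 W × 7.15 h × 31 d = 16,225 Wh = 16.22 kWh
washing machine: 774 W × 0.54 h × 31 d = 12,957 Wh = 12.96 kWh
television: 112 W × 2 h × 31 d = 6,944 Wh = 6.944 kWh
refrigerator: 150 W × 13 h × 31 d = 60,450 Wh = 60.45 kWh
heat pump: 1770 W × 5 h × 31 d = 274,350 Wh = 274.4 kWh
Total energy = 16.22 + 12.96 + 6.944 + 60.45 + 274.4 = 370.9 kWh
Cost = 370.9 kWh × £0.358 = £132.79 ≈ £133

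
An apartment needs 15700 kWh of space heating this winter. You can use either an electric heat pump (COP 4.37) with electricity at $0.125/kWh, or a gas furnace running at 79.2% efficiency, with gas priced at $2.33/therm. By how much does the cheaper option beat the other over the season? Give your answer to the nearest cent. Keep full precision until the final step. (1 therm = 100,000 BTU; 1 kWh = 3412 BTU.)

Heat load = 15700 kWh × 3412 = 53,568,400 BTU
Gas: input = 53,568,400 / 0.792 = 67,636,869 BTU = 676.4 therm → 676.4 × $2.33 = $1,575.94
Heat pump: 53,568,400 BTU / 3412 = 15,700 kWh heat; / 4.37 = 3,593 kWh in → × $0.125 = $449.08
Difference = |$1,575.94 − $449.08| = $1,126.85

$1126.85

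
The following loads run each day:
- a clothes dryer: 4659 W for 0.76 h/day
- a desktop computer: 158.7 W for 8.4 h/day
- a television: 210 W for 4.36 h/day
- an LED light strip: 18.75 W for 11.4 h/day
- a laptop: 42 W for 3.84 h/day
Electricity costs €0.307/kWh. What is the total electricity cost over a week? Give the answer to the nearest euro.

€13

clothes dryer: 4659 W × 0.76 h × 7 d = 24,786 Wh = 24.79 kWh
desktop computer: 158.7 W × 8.4 h × 7 d = 9,332 Wh = 9.332 kWh
television: 210 W × 4.36 h × 7 d = 6,409 Wh = 6.409 kWh
LED light strip: 18.75 W × 11.4 h × 7 d = 1,496 Wh = 1.496 kWh
laptop: 42 W × 3.84 h × 7 d = 1,129 Wh = 1.129 kWh
Total energy = 24.79 + 9.332 + 6.409 + 1.496 + 1.129 = 43.15 kWh
Cost = 43.15 kWh × €0.307 = €13.25 ≈ €13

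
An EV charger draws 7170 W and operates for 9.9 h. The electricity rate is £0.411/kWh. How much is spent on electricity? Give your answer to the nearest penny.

£29.17

Energy = 7170 W × 9.9 h = 70,983 Wh = 70.98 kWh
Cost = 70.98 kWh × £0.411/kWh = £29.17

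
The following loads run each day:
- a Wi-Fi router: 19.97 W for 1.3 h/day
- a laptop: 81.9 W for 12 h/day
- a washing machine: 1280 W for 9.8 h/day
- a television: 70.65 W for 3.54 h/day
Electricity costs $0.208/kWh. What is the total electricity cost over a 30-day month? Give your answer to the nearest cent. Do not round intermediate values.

$86.13

Wi-Fi router: 19.97 W × 1.3 h × 30 d = 779 Wh = 0.7788 kWh
laptop: 81.9 W × 12 h × 30 d = 29,484 Wh = 29.48 kWh
washing machine: 1280 W × 9.8 h × 30 d = 376,320 Wh = 376.3 kWh
television: 70.65 W × 3.54 h × 30 d = 7,503 Wh = 7.503 kWh
Total energy = 0.7788 + 29.48 + 376.3 + 7.503 = 414.1 kWh
Cost = 414.1 kWh × $0.208 = $86.13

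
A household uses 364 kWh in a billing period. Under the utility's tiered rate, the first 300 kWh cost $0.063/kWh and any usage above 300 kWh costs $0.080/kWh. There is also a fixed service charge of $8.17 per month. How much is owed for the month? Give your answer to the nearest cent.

First 300 kWh × $0.063 = $18.90
Remaining 64 kWh × $0.080 = $5.12
Energy charge = $24.02; + service $8.17 = $32.19

$32.19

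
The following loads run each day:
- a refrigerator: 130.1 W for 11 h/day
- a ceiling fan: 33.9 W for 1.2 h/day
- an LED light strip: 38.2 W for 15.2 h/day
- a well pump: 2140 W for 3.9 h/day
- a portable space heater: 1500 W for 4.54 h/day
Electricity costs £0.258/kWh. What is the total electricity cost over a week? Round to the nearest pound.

refrigerator: 130.1 W × 11 h × 7 d = 10,018 Wh = 10.02 kWh
ceiling fan: 33.9 W × 1.2 h × 7 d = 285 Wh = 0.2848 kWh
LED light strip: 38.2 W × 15.2 h × 7 d = 4,064 Wh = 4.064 kWh
well pump: 2140 W × 3.9 h × 7 d = 58,422 Wh = 58.42 kWh
portable space heater: 1500 W × 4.54 h × 7 d = 47,670 Wh = 47.67 kWh
Total energy = 10.02 + 0.2848 + 4.064 + 58.42 + 47.67 = 120.5 kWh
Cost = 120.5 kWh × £0.258 = £31.08 ≈ £31

£31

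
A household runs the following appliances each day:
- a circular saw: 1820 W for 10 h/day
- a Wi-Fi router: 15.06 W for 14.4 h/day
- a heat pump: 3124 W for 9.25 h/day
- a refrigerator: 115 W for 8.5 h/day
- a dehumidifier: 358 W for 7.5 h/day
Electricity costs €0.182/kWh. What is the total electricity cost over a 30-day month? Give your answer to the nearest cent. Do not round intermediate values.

circular saw: 1820 W × 10 h × 30 d = 546,000 Wh = 546 kWh
Wi-Fi router: 15.06 W × 14.4 h × 30 d = 6,506 Wh = 6.506 kWh
heat pump: 3124 W × 9.25 h × 30 d = 866,910 Wh = 866.9 kWh
refrigerator: 115 W × 8.5 h × 30 d = 29,325 Wh = 29.32 kWh
dehumidifier: 358 W × 7.5 h × 30 d = 80,550 Wh = 80.55 kWh
Total energy = 546 + 6.506 + 866.9 + 29.32 + 80.55 = 1,529 kWh
Cost = 1,529 kWh × €0.182 = €278.33

€278.33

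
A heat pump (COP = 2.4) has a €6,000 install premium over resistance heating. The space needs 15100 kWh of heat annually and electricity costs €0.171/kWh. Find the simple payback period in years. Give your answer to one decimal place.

Resistance: 15100 kWh × €0.171 = €2,582.10/yr
Heat pump: 15100 / 2.4 = 6292 kWh in → × €0.171 = €1,075.88/yr
Annual savings = €1,506.23
Payback = €6,000 / €1,506.23 = 3.98 years

4.0 years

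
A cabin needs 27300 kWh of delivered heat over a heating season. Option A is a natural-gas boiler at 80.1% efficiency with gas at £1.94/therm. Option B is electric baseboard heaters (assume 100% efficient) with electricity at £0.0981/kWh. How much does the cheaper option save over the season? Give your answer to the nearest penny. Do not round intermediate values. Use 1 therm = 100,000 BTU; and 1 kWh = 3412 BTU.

Heat load = 27300 kWh × 3412 = 93,147,600 BTU
Gas: input = 93,147,600 / 0.801 = 116,289,139 BTU = 1,163 therm → 1,163 × £1.94 = £2,256.01
Electric: 93,147,600 BTU / 3412 = 27,300 kWh → × £0.0981 = £2,678.13
Difference = |£2,256.01 − £2,678.13| = £422.12

£422.12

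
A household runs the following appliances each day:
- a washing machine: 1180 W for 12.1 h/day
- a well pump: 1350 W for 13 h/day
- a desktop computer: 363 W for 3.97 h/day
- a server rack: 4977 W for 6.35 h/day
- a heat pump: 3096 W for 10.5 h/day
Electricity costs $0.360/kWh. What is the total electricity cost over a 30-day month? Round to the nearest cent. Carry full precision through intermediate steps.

washing machine: 1180 W × 12.1 h × 30 d = 428,340 Wh = 428.3 kWh
well pump: 1350 W × 13 h × 30 d = 526,500 Wh = 526.5 kWh
desktop computer: 363 W × 3.97 h × 30 d = 43,233 Wh = 43.23 kWh
server rack: 4977 W × 6.35 h × 30 d = 948,118 Wh = 948.1 kWh
heat pump: 3096 W × 10.5 h × 30 d = 975,240 Wh = 975.2 kWh
Total energy = 428.3 + 526.5 + 43.23 + 948.1 + 975.2 = 2,921 kWh
Cost = 2,921 kWh × $0.360 = $1,051.72

$1051.72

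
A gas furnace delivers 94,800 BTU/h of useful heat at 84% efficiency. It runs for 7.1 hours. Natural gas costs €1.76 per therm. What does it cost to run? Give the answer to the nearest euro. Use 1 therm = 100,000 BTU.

Heat delivered = 94,800 BTU/h × 7.1 h = 673,080 BTU
Gas input = 673,080 / 0.84 = 801,286 BTU
= 801,286 / 100,000 = 8.013 therm
Cost = 8.013 × €1.76/therm = €14.10 ≈ €14

€14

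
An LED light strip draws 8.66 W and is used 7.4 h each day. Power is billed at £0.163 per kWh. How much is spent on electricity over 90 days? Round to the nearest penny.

Energy = 8.66 W × 7.4 h/day × 90 days = 5,768 Wh = 5.768 kWh
Cost = 5.768 kWh × £0.163/kWh = £0.94

£0.94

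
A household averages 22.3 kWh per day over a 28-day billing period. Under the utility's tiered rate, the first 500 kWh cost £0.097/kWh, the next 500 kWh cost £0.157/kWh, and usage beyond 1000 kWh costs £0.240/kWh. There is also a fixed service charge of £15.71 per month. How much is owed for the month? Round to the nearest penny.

Usage = 22.3 kWh/day × 28 days = 624.4 kWh
First 500 kWh × £0.097 = £48.50
Next 124.4 kWh × £0.157 = £19.53
Remaining tier: 0 kWh (not reached)
Energy charge = £68.03; + service £15.71 = £83.74

£83.74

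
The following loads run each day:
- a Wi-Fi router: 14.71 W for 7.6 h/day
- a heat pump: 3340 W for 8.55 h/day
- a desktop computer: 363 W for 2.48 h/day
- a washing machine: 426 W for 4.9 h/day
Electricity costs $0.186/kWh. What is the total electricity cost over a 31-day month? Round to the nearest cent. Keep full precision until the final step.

Wi-Fi router: 14.71 W × 7.6 h × 31 d = 3,466 Wh = 3.466 kWh
heat pump: 3340 W × 8.55 h × 31 d = 885,267 Wh = 885.3 kWh
desktop computer: 363 W × 2.48 h × 31 d = 27,907 Wh = 27.91 kWh
washing machine: 426 W × 4.9 h × 31 d = 64,709 Wh = 64.71 kWh
Total energy = 3.466 + 885.3 + 27.91 + 64.71 = 981.3 kWh
Cost = 981.3 kWh × $0.186 = $182.53

$182.53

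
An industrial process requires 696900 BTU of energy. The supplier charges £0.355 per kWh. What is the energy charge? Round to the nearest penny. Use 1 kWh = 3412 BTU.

£72.51

696900 BTU × (0.00029308 kWh/BTU) = 204.2 kWh
Cost = 204.2 kWh × £0.355/kWh = £72.51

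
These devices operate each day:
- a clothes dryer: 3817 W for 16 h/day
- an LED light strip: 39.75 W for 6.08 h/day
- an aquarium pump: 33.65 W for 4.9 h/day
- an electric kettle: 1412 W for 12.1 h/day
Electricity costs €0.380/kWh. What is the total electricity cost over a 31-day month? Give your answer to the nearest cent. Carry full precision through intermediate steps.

€925.48

clothes dryer: 3817 W × 16 h × 31 d = 1,893,232 Wh = 1,893 kWh
LED light strip: 39.75 W × 6.08 h × 31 d = 7,492 Wh = 7.492 kWh
aquarium pump: 33.65 W × 4.9 h × 31 d = 5,111 Wh = 5.111 kWh
electric kettle: 1412 W × 12.1 h × 31 d = 529,641 Wh = 529.6 kWh
Total energy = 1,893 + 7.492 + 5.111 + 529.6 = 2,435 kWh
Cost = 2,435 kWh × €0.380 = €925.48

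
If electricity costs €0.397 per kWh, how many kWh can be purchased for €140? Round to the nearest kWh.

353 kWh

€140 / €0.397 per kWh = 352.6 kWh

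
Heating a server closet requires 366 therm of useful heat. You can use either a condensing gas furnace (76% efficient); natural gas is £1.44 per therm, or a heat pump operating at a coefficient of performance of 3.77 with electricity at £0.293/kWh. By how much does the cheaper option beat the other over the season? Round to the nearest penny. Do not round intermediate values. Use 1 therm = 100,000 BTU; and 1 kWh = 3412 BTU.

£140.20

Heat load = 366 therm × 100,000 = 36,600,000 BTU
Gas: input = 36,600,000 / 0.76 = 48,157,895 BTU = 481.6 therm → 481.6 × £1.44 = £693.47
Heat pump: 36,600,000 BTU / 3412 = 10,730 kWh heat; / 3.77 = 2,845 kWh in → × £0.293 = £833.68
Difference = |£693.47 − £833.68| = £140.20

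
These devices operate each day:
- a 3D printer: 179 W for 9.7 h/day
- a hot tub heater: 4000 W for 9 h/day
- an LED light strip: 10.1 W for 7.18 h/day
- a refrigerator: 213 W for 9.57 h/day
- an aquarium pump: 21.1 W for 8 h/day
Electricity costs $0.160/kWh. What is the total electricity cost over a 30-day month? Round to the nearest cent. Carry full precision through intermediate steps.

$192.08

3D printer: 179 W × 9.7 h × 30 d = 52,089 Wh = 52.09 kWh
hot tub heater: 4000 W × 9 h × 30 d = 1,080,000 Wh = 1,080 kWh
LED light strip: 10.1 W × 7.18 h × 30 d = 2,176 Wh = 2.176 kWh
refrigerator: 213 W × 9.57 h × 30 d = 61,152 Wh = 61.15 kWh
aquarium pump: 21.1 W × 8 h × 30 d = 5,064 Wh = 5.064 kWh
Total energy = 52.09 + 1,080 + 2.176 + 61.15 + 5.064 = 1,200 kWh
Cost = 1,200 kWh × $0.160 = $192.08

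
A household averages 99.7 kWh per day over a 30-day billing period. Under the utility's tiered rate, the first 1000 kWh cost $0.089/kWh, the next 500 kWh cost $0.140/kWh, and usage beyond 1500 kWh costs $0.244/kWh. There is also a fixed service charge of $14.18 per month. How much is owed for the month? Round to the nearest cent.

Usage = 99.7 kWh/day × 30 days = 2991 kWh
First 1000 kWh × $0.089 = $89.00
Next 500 kWh × $0.140 = $70.00
Remaining 1491 kWh × $0.244 = $363.80
Energy charge = $522.80; + service $14.18 = $536.98

$536.98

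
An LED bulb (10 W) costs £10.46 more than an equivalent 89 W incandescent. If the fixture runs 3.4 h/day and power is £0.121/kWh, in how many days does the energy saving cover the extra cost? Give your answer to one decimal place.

321.8 days

Power saved = 89 − 10 = 79 W
Daily energy saved = 79 W × 3.4 h = 268.6 Wh = 0.2686 kWh
Daily savings = 0.2686 × £0.121 = £0.0325
Payback = £10.46 / £0.0325 per day = 321.8 days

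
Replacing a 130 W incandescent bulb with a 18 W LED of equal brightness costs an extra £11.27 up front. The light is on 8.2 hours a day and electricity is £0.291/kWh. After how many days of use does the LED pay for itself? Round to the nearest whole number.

Power saved = 130 − 18 = 112 W
Daily energy saved = 112 W × 8.2 h = 918.4 Wh = 0.9184 kWh
Daily savings = 0.9184 × £0.291 = £0.2673
Payback = £11.27 / £0.2673 per day = 42.17 days

42 days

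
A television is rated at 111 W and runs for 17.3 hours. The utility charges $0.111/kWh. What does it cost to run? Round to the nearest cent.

$0.21

Energy = 111 W × 17.3 h = 1,920 Wh = 1.92 kWh
Cost = 1.92 kWh × $0.111/kWh = $0.21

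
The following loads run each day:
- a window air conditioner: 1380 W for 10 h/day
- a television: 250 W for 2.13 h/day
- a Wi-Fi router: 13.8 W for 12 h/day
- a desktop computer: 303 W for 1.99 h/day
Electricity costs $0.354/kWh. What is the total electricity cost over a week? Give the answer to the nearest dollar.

window air conditioner: 1380 W × 10 h × 7 d = 96,600 Wh = 96.6 kWh
television: 250 W × 2.13 h × 7 d = 3,728 Wh = 3.728 kWh
Wi-Fi router: 13.8 W × 12 h × 7 d = 1,159 Wh = 1.159 kWh
desktop computer: 303 W × 1.99 h × 7 d = 4,221 Wh = 4.221 kWh
Total energy = 96.6 + 3.728 + 1.159 + 4.221 = 105.7 kWh
Cost = 105.7 kWh × $0.354 = $37.42 ≈ $37

$37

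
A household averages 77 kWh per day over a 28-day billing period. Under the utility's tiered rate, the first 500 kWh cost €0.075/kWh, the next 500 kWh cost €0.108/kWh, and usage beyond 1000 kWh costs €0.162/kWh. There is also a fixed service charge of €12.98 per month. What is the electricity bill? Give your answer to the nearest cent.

Usage = 77 kWh/day × 28 days = 2156 kWh
First 500 kWh × €0.075 = €37.50
Next 500 kWh × €0.108 = €54.00
Remaining 1156 kWh × €0.162 = €187.27
Energy charge = €278.77; + service €12.98 = €291.75

€291.75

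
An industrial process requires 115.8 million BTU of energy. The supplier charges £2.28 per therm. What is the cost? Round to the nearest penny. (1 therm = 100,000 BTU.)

£2640.24

115.8 million BTU × (10 therm/million BTU) = 1,158 therm
Cost = 1,158 therm × £2.28/therm = £2,640.24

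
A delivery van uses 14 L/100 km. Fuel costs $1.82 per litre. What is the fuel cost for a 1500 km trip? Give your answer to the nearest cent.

$382.20

Fuel = 14 L/100 km × 1500 km / 100 = 210 L
Cost = 210 L × $1.82/L = $382.20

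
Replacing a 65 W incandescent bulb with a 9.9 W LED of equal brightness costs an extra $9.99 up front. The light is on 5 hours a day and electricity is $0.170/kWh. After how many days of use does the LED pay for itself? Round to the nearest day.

Power saved = 65 − 9.9 = 55.1 W
Daily energy saved = 55.1 W × 5 h = 275.5 Wh = 0.2755 kWh
Daily savings = 0.2755 × $0.170 = $0.0468
Payback = $9.99 / $0.0468 per day = 213.3 days

213 days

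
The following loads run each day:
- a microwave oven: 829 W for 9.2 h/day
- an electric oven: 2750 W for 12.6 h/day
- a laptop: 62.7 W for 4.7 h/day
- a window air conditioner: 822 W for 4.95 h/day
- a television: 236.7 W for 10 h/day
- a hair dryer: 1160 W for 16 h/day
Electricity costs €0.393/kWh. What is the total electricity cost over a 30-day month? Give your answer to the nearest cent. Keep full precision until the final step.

€796.62

microwave oven: 829 W × 9.2 h × 30 d = 228,804 Wh = 228.8 kWh
electric oven: 2750 W × 12.6 h × 30 d = 1,039,500 Wh = 1,040 kWh
laptop: 62.7 W × 4.7 h × 30 d = 8,841 Wh = 8.841 kWh
window air conditioner: 822 W × 4.95 h × 30 d = 122,067 Wh = 122.1 kWh
television: 236.7 W × 10 h × 30 d = 71,010 Wh = 71.01 kWh
hair dryer: 1160 W × 16 h × 30 d = 556,800 Wh = 556.8 kWh
Total energy = 228.8 + 1,040 + 8.841 + 122.1 + 71.01 + 556.8 = 2,027 kWh
Cost = 2,027 kWh × €0.393 = €796.62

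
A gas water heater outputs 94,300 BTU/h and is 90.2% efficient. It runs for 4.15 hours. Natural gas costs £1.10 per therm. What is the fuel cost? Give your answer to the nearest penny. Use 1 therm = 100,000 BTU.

£4.77

Heat delivered = 94,300 BTU/h × 4.15 h = 391,345 BTU
Gas input = 391,345 / 0.902 = 433,864 BTU
= 433,864 / 100,000 = 4.339 therm
Cost = 4.339 × £1.10/therm = £4.77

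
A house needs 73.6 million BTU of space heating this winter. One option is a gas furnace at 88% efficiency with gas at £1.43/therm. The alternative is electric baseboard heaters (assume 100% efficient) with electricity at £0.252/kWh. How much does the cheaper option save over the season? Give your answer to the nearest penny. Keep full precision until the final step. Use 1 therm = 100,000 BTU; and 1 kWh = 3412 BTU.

£4239.87

Heat load = 73.6 × 10⁶ BTU = 73,600,000 BTU
Gas: input = 73,600,000 / 0.88 = 83,636,364 BTU = 836.4 therm → 836.4 × £1.43 = £1,196.00
Electric: 73,600,000 BTU / 3412 = 21,570 kWh → × £0.252 = £5,435.87
Difference = |£1,196.00 − £5,435.87| = £4,239.87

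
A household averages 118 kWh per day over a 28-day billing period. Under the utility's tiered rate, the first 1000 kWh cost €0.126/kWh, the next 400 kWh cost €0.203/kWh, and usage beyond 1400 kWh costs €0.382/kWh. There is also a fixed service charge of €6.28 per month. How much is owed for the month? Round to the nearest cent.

€940.81

Usage = 118 kWh/day × 28 days = 3304 kWh
First 1000 kWh × €0.126 = €126.00
Next 400 kWh × €0.203 = €81.20
Remaining 1904 kWh × €0.382 = €727.33
Energy charge = €934.53; + service €6.28 = €940.81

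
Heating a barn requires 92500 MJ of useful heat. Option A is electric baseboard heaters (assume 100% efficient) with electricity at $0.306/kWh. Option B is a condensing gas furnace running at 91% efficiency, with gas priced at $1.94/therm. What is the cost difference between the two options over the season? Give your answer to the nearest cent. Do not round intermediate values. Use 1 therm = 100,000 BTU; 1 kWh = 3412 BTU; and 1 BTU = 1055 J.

$5994.07

Heat load = 92500 MJ = 92,500,000,000 J / 1055 = 87,677,725 BTU
Gas: input = 87,677,725 / 0.91 = 96,349,148 BTU = 963.5 therm → 963.5 × $1.94 = $1,869.17
Electric: 87,677,725 BTU / 3412 = 25,700 kWh → × $0.306 = $7,863.24
Difference = |$1,869.17 − $7,863.24| = $5,994.07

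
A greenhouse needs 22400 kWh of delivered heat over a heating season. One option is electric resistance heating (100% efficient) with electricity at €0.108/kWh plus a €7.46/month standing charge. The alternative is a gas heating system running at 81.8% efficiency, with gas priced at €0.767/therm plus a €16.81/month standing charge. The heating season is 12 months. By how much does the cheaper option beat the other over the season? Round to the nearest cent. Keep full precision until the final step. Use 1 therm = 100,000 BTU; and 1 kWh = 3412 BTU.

Heat load = 22400 kWh × 3412 = 76,428,800 BTU
Gas: input = 76,428,800 / 0.818 = 93,433,741 BTU = 934.3 therm → 934.3 × €0.767 = €716.64; + 12 × €16.81 standing = €918.36
Electric: 76,428,800 BTU / 3412 = 22,400 kWh → × €0.108 = €2,419.20; + 12 × €7.46 standing = €2,508.72
Difference = |€918.36 − €2,508.72| = €1,590.36

€1590.36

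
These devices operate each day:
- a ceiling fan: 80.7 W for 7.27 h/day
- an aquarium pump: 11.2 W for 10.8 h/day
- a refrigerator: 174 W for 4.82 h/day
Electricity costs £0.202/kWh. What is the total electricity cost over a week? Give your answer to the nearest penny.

ceiling fan: 80.7 W × 7.27 h × 7 d = 4,107 Wh = 4.107 kWh
aquarium pump: 11.2 W × 10.8 h × 7 d = 847 Wh = 0.8467 kWh
refrigerator: 174 W × 4.82 h × 7 d = 5,871 Wh = 5.871 kWh
Total energy = 4.107 + 0.8467 + 5.871 = 10.82 kWh
Cost = 10.82 kWh × £0.202 = £2.19

£2.19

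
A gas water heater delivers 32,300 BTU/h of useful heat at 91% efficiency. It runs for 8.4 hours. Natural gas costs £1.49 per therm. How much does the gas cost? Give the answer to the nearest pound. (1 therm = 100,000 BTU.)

£4

Heat delivered = 32,300 BTU/h × 8.4 h = 271,320 BTU
Gas input = 271,320 / 0.91 = 298,154 BTU
= 298,154 / 100,000 = 2.982 therm
Cost = 2.982 × £1.49/therm = £4.44 ≈ £4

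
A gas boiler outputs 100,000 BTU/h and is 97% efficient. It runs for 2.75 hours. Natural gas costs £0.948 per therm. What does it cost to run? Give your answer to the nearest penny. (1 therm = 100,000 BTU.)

Heat delivered = 100,000 BTU/h × 2.75 h = 275,000 BTU
Gas input = 275,000 / 0.97 = 283,505 BTU
= 283,505 / 100,000 = 2.835 therm
Cost = 2.835 × £0.948/therm = £2.69

£2.69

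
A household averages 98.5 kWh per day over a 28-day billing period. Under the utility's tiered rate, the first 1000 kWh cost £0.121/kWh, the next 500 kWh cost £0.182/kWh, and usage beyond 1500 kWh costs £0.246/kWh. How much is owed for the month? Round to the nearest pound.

Usage = 98.5 kWh/day × 28 days = 2758 kWh
First 1000 kWh × £0.121 = £121.00
Next 500 kWh × £0.182 = £91.00
Remaining 1258 kWh × £0.246 = £309.47
Total = £521.47 ≈ £521

£521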